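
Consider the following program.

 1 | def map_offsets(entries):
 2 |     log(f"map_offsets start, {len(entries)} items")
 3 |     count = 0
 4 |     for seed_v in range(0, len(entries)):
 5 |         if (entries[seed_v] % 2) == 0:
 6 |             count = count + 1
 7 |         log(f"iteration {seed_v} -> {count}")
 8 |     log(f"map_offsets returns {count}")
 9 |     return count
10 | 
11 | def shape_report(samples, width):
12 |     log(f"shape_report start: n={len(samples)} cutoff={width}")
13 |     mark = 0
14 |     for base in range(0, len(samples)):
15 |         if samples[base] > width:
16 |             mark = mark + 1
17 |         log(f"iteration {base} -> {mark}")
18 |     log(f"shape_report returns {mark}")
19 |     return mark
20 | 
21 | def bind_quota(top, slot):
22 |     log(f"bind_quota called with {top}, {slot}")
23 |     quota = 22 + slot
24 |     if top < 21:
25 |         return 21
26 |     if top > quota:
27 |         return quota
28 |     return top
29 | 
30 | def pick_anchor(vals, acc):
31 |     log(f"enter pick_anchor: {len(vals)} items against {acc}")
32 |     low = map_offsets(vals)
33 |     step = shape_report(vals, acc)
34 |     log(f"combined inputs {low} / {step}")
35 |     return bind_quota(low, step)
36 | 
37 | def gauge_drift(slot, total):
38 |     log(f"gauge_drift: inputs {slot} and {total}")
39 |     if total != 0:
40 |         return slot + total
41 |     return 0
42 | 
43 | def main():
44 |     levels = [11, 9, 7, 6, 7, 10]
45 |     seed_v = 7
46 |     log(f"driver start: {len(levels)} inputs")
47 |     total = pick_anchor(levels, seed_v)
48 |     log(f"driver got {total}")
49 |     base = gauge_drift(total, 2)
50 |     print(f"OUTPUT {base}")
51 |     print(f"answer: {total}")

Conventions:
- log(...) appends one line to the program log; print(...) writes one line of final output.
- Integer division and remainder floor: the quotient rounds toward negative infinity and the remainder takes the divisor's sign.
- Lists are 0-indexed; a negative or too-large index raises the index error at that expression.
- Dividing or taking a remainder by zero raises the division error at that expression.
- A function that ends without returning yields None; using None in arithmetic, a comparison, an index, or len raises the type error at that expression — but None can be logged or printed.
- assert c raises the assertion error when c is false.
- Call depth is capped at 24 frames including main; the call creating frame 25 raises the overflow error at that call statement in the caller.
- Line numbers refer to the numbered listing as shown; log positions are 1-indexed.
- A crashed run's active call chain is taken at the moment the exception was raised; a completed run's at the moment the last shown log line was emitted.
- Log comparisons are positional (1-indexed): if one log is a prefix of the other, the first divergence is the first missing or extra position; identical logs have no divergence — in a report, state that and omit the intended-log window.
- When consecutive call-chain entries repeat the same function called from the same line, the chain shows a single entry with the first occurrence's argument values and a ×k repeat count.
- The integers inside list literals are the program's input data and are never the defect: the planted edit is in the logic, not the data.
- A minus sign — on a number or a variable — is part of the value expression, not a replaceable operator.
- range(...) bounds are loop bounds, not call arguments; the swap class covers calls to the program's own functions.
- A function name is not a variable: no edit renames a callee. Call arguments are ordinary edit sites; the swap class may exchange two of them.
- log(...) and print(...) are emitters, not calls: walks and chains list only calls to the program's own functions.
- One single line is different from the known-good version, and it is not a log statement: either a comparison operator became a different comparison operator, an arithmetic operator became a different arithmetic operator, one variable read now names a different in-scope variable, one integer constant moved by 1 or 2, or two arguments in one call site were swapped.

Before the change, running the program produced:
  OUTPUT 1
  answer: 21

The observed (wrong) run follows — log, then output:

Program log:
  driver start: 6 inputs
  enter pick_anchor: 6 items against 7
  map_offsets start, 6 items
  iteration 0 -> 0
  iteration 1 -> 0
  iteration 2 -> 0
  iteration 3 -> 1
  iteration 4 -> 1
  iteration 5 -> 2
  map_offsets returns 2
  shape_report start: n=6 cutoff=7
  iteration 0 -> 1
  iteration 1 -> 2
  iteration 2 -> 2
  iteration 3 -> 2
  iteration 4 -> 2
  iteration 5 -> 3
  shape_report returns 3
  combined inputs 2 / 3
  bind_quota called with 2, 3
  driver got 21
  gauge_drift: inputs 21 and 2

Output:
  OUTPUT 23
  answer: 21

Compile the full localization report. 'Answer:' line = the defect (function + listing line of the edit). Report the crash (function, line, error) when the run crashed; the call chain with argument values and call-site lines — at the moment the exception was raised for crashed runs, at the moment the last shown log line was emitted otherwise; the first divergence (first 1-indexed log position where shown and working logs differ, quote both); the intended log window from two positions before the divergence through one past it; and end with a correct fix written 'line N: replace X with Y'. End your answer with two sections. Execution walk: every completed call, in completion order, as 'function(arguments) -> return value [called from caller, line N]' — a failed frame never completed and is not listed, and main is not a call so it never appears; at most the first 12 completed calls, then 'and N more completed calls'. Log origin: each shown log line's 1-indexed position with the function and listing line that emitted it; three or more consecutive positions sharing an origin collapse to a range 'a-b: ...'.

Answer: the defect is in gauge_drift at line 40.
Key observation: Log streams are identical — the defect surfaces only in the printed output.
Call chain: main -> gauge_drift(21, 2) (called at line 49).
First divergence: none — the logs agree in full.
Execution walk:
  map_offsets([11, 9, 7, 6, 7, 10]) -> 2  [called from pick_anchor, line 32]
  shape_report([11, 9, 7, 6, 7, 10], 7) -> 3  [called from pick_anchor, line 33]
  bind_quota(2, 3) -> 21  [called from pick_anchor, line 35]
  pick_anchor([11, 9, 7, 6, 7, 10], 7) -> 21  [called from main, line 47]
  gauge_drift(21, 2) -> 23  [called from main, line 49]
Origin of each log line:
  1: from main, line 46
  2: from pick_anchor, line 31
  3: from map_offsets, line 2
  4-9: from map_offsets, line 7
  10: from map_offsets, line 8
  11: from shape_report, line 12
  12-17: from shape_report, line 17
  18: from shape_report, line 18
  19: from pick_anchor, line 34
  20: from bind_quota, line 22
  21: from main, line 48
  22: from gauge_drift, line 38
A correct fix: line 40: replace `+` with `%`.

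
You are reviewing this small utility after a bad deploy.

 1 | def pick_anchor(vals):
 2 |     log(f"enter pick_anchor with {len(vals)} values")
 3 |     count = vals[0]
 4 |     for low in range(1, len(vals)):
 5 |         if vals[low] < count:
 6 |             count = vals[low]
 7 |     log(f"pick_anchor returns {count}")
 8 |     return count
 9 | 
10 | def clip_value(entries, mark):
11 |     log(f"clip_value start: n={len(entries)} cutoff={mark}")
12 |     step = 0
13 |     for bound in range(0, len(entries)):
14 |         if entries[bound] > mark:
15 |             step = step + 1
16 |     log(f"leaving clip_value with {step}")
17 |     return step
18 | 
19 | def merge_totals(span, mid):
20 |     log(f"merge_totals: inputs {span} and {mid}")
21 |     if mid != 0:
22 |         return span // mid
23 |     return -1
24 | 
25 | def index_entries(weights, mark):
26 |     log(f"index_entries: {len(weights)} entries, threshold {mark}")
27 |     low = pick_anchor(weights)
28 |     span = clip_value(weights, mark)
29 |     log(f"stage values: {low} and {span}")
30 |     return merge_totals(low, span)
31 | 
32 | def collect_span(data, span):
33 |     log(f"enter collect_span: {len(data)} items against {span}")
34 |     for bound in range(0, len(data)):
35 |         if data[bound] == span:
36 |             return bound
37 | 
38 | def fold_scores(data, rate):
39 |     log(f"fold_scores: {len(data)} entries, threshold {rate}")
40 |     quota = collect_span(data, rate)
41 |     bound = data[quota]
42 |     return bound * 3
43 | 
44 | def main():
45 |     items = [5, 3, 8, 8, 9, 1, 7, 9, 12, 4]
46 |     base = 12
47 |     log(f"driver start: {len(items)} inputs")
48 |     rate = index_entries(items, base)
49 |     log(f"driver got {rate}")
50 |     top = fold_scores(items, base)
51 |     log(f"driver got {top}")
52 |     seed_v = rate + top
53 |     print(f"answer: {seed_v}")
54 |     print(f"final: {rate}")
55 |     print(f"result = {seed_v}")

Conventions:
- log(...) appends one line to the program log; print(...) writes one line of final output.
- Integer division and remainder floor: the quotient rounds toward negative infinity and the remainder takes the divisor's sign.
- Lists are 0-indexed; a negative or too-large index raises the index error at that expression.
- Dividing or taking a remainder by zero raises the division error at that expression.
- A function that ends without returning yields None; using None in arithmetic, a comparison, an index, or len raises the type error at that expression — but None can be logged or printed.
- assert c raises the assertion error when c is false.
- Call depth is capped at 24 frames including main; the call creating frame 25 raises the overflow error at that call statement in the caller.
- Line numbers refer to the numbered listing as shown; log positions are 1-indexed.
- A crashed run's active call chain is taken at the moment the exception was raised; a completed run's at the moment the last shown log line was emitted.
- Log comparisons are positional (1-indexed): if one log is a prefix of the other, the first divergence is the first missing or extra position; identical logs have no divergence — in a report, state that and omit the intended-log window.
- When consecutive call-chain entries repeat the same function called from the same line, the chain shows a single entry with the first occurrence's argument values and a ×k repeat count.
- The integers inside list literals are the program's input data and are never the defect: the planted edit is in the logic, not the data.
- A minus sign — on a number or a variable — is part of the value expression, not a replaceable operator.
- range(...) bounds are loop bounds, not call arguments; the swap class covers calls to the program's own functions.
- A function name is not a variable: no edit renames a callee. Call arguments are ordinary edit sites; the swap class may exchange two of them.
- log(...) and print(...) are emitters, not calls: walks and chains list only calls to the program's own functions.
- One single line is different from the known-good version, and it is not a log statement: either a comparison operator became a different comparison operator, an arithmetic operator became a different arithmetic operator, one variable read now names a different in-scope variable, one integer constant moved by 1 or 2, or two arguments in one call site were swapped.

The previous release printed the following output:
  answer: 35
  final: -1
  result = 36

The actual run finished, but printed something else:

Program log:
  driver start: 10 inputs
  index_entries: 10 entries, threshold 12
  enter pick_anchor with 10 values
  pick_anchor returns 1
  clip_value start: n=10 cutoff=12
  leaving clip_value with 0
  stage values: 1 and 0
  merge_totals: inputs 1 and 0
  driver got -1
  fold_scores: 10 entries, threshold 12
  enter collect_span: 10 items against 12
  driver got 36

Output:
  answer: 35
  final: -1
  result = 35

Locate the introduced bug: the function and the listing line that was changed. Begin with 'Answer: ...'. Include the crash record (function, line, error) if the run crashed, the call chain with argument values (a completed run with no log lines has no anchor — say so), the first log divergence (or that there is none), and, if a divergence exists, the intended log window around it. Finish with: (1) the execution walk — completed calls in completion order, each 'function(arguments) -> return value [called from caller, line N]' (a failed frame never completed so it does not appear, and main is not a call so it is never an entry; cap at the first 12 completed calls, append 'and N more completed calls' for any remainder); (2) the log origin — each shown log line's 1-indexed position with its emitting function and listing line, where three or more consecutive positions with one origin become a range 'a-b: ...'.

Answer: the defect is in main at line 55.
Key observation: The logs agree in full; only the final output differs.
Call chain: main.
First divergence: none; the two logs match at every position.
Execution walk:
  pick_anchor([5, 3, 8, 8, 9, 1, 7, 9, 12, 4]) -> 1  [called from index_entries, line 27]
  clip_value([5, 3, 8, 8, 9, 1, 7, 9, 12, 4], 12) -> 0  [called from index_entries, line 28]
  merge_totals(1, 0) -> -1  [called from index_entries, line 30]
  index_entries([5, 3, 8, 8, 9, 1, 7, 9, 12, 4], 12) -> -1  [called from main, line 48]
  collect_span([5, 3, 8, 8, 9, 1, 7, 9, 12, 4], 12) -> 8  [called from fold_scores, line 40]
  fold_scores([5, 3, 8, 8, 9, 1, 7, 9, 12, 4], 12) -> 36  [called from main, line 50]
Log origins:
  1 — main, line 47
  2 — index_entries, line 26
  3 — pick_anchor, line 2
  4 — pick_anchor, line 7
  5 — clip_value, line 11
  6 — clip_value, line 16
  7 — index_entries, line 29
  8 — merge_totals, line 20
  9 — main, line 49
  10 — fold_scores, line 39
  11 — collect_span, line 33
  12 — main, line 51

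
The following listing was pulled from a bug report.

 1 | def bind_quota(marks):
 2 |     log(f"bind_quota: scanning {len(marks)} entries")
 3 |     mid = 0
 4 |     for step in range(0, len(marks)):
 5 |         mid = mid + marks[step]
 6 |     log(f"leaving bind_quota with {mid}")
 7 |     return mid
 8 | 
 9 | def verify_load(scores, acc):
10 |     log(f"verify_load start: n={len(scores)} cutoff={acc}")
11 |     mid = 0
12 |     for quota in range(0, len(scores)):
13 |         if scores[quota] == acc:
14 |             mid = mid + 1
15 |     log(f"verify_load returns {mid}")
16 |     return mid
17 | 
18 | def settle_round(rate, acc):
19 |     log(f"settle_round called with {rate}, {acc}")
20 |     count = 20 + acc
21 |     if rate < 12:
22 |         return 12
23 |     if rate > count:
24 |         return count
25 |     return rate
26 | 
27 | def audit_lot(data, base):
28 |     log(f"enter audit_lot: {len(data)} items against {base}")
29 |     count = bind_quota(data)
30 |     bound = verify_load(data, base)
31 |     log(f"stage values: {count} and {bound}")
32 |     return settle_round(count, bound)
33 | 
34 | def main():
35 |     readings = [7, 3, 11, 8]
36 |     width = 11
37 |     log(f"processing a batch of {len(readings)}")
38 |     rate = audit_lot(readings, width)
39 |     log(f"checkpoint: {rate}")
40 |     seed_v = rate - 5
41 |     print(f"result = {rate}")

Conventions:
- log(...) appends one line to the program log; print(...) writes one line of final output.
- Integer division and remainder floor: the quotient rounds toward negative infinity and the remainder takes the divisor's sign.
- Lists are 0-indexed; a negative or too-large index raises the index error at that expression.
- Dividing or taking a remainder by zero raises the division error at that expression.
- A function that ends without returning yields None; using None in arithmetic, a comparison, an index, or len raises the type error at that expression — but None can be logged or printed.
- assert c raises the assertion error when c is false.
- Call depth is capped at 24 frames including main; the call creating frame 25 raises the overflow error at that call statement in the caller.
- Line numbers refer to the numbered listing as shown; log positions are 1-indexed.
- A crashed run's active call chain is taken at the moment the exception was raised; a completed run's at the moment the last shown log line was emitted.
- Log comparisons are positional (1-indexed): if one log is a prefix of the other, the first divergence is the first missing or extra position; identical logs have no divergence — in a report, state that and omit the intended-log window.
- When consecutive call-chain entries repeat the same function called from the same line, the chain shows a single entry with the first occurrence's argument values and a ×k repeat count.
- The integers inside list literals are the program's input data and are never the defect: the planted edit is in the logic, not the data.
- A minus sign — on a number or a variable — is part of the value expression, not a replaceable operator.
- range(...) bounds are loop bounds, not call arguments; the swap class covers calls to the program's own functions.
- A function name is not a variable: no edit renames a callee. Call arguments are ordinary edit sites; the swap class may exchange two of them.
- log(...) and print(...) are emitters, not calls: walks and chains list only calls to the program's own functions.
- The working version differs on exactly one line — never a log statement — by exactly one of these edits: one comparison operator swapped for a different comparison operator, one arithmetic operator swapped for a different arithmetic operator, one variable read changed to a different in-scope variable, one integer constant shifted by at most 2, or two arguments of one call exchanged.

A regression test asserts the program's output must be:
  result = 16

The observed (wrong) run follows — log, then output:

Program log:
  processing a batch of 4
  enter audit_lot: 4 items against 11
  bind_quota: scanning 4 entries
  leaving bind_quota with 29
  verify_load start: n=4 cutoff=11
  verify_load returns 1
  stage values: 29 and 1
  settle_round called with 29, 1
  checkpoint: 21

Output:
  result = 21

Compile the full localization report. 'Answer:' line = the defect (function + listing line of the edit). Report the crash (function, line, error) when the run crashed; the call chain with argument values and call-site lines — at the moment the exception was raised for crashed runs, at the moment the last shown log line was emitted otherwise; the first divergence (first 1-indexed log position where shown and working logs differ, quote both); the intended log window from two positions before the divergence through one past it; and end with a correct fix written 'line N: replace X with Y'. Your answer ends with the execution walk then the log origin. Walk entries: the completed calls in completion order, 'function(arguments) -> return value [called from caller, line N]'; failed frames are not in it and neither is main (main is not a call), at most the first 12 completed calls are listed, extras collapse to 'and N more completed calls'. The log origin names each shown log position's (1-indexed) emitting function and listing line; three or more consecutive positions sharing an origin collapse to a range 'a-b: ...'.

Answer: the defect is in main at line 41.
The tell: The logs agree in full; only the final output differs.
Call chain: main.
First divergence: there is none — every log position agrees.
Execution walk:
  bind_quota([7, 3, 11, 8]) -> 29  [called from audit_lot, line 29]
  verify_load([7, 3, 11, 8], 11) -> 1  [called from audit_lot, line 30]
  settle_round(29, 1) -> 21  [called from audit_lot, line 32]
  audit_lot([7, 3, 11, 8], 11) -> 21  [called from main, line 38]
Log line origins:
  1: emitted by main (line 37)
  2: emitted by audit_lot (line 28)
  3: emitted by bind_quota (line 2)
  4: emitted by bind_quota (line 6)
  5: emitted by verify_load (line 10)
  6: emitted by verify_load (line 15)
  7: emitted by audit_lot (line 31)
  8: emitted by settle_round (line 19)
  9: emitted by main (line 39)
A correct fix: line 41: replace `rate` with `seed_v`.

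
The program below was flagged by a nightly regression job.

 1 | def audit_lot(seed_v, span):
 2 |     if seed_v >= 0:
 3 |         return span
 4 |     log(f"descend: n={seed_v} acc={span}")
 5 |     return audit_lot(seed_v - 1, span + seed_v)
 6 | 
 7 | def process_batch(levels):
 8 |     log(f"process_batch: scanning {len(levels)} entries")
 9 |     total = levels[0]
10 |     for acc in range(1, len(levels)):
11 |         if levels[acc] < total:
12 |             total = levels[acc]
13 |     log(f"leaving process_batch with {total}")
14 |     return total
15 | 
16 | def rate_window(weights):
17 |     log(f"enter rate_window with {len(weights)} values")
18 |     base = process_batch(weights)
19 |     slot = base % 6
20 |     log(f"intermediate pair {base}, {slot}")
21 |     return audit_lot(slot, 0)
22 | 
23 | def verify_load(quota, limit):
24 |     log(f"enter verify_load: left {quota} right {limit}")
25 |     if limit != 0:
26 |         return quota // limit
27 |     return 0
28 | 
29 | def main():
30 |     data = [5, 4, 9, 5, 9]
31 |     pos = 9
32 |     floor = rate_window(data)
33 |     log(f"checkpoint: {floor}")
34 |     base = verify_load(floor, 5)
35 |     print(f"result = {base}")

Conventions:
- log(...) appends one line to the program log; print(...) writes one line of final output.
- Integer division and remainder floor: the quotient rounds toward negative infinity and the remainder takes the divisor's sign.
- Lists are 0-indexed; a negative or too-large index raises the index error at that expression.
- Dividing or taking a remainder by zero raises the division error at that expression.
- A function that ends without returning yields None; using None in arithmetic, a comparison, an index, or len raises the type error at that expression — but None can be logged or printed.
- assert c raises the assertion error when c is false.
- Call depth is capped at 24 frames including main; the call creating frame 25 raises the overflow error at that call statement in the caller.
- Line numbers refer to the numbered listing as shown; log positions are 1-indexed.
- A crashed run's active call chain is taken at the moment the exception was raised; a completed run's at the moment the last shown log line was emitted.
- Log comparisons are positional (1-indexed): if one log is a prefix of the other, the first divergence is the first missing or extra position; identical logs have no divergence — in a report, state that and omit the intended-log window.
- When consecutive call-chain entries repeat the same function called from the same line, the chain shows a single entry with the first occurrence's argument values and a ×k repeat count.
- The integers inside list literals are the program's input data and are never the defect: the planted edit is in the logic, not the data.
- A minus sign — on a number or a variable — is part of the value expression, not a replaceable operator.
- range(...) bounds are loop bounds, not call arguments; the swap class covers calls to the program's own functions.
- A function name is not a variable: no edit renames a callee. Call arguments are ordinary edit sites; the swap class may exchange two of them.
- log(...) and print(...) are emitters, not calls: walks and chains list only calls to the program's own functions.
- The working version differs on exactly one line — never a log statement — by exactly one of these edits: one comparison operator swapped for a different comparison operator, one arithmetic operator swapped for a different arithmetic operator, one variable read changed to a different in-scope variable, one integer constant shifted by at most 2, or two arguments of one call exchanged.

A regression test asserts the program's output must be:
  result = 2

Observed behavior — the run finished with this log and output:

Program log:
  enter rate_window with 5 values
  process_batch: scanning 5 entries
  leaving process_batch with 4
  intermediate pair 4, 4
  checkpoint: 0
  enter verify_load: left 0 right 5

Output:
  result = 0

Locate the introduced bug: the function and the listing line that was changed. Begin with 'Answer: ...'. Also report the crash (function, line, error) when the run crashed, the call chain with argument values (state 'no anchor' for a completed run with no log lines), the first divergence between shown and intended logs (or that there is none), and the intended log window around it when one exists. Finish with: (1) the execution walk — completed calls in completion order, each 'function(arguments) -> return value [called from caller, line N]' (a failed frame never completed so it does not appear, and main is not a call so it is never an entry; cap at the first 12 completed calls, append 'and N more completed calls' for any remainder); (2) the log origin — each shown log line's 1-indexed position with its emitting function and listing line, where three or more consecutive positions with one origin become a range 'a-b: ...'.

Answer: the defect is in audit_lot at line 2.
The tell: The log first diverges at position 5: the faulty run prints 'checkpoint: 0' where the working version prints 'descend: n=4 acc=0'.
Call chain: main -> verify_load(0, 5) (called at line 34).
First divergence: position 5 — shown 'checkpoint: 0', intended 'descend: n=4 acc=0'.
Intended log window:
  3: leaving process_batch with 4
  4: intermediate pair 4, 4
  5: descend: n=4 acc=0
  6: descend: n=3 acc=4
Execution walk:
  process_batch([5, 4, 9, 5, 9]) -> 4  [called from rate_window, line 18]
  audit_lot(4, 0) -> 0  [called from rate_window, line 21]
  rate_window([5, 4, 9, 5, 9]) -> 0  [called from main, line 32]
  verify_load(0, 5) -> 0  [called from main, line 34]
Log origin:
  1 — rate_window, line 17
  2 — process_batch, line 8
  3 — process_batch, line 13
  4 — rate_window, line 20
  5 — main, line 33
  6 — verify_load, line 24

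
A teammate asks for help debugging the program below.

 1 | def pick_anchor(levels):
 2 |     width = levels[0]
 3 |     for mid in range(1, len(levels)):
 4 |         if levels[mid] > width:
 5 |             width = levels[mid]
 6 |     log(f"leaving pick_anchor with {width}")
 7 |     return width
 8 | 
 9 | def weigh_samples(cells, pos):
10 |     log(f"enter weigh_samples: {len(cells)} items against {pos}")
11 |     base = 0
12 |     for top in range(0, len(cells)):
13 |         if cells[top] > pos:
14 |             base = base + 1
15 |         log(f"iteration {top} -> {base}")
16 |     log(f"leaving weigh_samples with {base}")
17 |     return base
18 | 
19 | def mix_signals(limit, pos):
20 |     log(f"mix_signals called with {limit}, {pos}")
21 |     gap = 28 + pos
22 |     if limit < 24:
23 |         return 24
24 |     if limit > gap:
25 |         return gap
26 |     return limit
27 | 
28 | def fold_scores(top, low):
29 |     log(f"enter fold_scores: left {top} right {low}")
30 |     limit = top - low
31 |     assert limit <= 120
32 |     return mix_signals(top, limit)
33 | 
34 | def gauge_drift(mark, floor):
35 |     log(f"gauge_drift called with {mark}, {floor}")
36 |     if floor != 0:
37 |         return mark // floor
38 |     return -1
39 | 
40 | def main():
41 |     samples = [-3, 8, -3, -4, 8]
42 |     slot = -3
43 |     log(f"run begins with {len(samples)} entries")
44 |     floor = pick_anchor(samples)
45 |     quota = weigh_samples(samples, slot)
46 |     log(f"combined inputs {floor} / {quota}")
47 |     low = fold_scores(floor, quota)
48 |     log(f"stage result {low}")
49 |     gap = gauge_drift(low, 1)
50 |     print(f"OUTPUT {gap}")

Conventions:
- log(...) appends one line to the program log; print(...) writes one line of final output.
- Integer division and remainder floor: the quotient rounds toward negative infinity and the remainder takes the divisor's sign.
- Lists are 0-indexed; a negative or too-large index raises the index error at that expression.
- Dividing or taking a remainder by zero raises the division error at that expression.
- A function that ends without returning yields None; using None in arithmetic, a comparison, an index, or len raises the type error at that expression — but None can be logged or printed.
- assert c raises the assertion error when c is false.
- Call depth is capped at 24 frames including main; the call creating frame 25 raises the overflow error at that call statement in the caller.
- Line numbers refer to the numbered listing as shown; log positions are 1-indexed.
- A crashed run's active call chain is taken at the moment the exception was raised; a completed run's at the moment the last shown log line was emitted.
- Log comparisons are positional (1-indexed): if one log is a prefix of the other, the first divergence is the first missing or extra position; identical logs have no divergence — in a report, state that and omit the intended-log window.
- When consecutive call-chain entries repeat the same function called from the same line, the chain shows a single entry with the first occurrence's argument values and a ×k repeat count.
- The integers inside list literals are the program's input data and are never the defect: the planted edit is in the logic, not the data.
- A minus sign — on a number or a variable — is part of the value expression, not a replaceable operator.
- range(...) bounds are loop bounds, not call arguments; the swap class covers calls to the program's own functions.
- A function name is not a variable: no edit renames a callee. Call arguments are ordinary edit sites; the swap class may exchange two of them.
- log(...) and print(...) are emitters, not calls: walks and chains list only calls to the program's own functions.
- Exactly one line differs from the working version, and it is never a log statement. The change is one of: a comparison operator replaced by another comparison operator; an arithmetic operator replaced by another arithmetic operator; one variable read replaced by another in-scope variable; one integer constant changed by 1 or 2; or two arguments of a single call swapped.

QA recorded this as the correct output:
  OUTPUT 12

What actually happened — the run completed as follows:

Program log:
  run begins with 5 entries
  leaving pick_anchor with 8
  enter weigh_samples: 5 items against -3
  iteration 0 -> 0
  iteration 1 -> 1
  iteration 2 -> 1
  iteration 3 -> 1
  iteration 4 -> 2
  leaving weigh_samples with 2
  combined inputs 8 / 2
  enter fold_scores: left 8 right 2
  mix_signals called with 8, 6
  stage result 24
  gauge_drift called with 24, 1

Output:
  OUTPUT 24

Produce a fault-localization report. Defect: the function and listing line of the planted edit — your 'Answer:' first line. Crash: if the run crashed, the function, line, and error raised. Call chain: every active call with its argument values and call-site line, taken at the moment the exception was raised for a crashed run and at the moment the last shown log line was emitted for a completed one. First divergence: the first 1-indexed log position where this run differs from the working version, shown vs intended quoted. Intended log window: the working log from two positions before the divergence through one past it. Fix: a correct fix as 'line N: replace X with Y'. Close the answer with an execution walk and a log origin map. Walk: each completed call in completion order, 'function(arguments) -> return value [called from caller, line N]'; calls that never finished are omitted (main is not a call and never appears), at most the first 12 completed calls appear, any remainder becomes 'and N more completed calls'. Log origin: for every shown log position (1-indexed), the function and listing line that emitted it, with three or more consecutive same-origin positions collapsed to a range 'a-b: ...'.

Answer: the defect is in main at line 49.
Core observation: Everything matches until log position 14, which reads 'gauge_drift called with 24, 1' in place of 'gauge_drift called with 24, 2'.
Call chain: main -> gauge_drift(24, 1) (called at line 49).
First divergence: position 14 — shown 'gauge_drift called with 24, 1', intended 'gauge_drift called with 24, 2'.
Intended log window:
  12: mix_signals called with 8, 6
  13: stage result 24
  14: gauge_drift called with 24, 2
Execution walk:
  pick_anchor([-3, 8, -3, -4, 8]) -> 8  [called from main, line 44]
  weigh_samples([-3, 8, -3, -4, 8], -3) -> 2  [called from main, line 45]
  mix_signals(8, 6) -> 24  [called from fold_scores, line 32]
  fold_scores(8, 2) -> 24  [called from main, line 47]
  gauge_drift(24, 1) -> 24  [called from main, line 49]
Log origins:
  1: emitted by main (line 43)
  2: emitted by pick_anchor (line 6)
  3: emitted by weigh_samples (line 10)
  4-8: emitted by weigh_samples (line 15)
  9: emitted by weigh_samples (line 16)
  10: emitted by main (line 46)
  11: emitted by fold_scores (line 29)
  12: emitted by mix_signals (line 20)
  13: emitted by main (line 48)
  14: emitted by gauge_drift (line 35)
A correct fix: line 49: replace `1` with `2`.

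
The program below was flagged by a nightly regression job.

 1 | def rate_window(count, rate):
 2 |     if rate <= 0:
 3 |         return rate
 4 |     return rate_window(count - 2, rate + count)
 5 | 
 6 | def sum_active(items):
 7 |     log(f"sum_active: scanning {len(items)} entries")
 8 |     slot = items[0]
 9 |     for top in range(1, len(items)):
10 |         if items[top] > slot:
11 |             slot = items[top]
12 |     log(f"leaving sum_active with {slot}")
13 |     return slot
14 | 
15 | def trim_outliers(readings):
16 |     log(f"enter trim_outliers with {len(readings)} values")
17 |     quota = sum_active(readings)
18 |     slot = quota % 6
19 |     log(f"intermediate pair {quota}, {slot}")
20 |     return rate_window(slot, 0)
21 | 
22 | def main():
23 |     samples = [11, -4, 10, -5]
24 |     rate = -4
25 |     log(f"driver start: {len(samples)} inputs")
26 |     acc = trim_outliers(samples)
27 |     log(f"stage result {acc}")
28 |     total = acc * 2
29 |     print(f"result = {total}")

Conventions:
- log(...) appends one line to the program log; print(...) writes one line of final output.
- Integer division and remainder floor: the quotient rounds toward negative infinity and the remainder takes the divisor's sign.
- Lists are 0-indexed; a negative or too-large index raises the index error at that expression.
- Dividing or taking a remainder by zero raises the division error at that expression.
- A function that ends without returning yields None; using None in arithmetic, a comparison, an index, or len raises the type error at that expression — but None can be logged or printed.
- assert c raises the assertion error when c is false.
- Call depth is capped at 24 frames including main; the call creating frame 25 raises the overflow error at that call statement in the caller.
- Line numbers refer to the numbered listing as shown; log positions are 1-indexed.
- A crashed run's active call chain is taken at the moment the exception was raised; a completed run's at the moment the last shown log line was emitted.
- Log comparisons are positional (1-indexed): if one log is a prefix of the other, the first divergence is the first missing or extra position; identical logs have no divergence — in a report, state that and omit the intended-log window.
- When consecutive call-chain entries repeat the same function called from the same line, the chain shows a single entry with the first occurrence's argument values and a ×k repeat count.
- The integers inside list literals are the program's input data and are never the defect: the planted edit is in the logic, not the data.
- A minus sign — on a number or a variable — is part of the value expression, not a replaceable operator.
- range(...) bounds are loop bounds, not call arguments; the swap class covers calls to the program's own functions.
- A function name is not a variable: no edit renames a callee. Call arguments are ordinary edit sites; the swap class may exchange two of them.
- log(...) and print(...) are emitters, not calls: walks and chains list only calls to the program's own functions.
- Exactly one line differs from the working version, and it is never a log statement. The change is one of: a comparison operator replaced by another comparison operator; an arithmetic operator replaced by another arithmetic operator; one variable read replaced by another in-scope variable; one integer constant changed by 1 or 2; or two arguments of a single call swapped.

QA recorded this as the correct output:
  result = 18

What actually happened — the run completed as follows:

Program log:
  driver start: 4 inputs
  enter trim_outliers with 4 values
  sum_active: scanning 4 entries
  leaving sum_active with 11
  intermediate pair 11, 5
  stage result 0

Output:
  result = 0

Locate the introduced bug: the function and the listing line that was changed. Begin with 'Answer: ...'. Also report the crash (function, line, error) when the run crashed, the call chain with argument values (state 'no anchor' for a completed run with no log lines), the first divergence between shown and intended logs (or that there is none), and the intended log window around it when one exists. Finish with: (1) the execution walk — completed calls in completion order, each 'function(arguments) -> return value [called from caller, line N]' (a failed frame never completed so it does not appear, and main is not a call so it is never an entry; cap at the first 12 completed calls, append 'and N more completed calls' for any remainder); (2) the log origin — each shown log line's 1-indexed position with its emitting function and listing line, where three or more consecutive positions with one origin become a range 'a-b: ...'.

Answer: the defect is in rate_window at line 2.
Core observation: The log first diverges at position 6: the faulty run prints 'stage result 0' where the working version prints 'stage result 9'.
Call chain: main.
First divergence: position 6; shown 'stage result 0' vs intended 'stage result 9'.
Intended log window:
  4: leaving sum_active with 11
  5: intermediate pair 11, 5
  6: stage result 9
Execution walk:
  sum_active([11, -4, 10, -5]) -> 11  [called from trim_outliers, line 17]
  rate_window(5, 0) -> 0  [called from trim_outliers, line 20]
  trim_outliers([11, -4, 10, -5]) -> 0  [called from main, line 26]
Log line origins:
  1 — main, line 25
  2 — trim_outliers, line 16
  3 — sum_active, line 7
  4 — sum_active, line 12
  5 — trim_outliers, line 19
  6 — main, line 27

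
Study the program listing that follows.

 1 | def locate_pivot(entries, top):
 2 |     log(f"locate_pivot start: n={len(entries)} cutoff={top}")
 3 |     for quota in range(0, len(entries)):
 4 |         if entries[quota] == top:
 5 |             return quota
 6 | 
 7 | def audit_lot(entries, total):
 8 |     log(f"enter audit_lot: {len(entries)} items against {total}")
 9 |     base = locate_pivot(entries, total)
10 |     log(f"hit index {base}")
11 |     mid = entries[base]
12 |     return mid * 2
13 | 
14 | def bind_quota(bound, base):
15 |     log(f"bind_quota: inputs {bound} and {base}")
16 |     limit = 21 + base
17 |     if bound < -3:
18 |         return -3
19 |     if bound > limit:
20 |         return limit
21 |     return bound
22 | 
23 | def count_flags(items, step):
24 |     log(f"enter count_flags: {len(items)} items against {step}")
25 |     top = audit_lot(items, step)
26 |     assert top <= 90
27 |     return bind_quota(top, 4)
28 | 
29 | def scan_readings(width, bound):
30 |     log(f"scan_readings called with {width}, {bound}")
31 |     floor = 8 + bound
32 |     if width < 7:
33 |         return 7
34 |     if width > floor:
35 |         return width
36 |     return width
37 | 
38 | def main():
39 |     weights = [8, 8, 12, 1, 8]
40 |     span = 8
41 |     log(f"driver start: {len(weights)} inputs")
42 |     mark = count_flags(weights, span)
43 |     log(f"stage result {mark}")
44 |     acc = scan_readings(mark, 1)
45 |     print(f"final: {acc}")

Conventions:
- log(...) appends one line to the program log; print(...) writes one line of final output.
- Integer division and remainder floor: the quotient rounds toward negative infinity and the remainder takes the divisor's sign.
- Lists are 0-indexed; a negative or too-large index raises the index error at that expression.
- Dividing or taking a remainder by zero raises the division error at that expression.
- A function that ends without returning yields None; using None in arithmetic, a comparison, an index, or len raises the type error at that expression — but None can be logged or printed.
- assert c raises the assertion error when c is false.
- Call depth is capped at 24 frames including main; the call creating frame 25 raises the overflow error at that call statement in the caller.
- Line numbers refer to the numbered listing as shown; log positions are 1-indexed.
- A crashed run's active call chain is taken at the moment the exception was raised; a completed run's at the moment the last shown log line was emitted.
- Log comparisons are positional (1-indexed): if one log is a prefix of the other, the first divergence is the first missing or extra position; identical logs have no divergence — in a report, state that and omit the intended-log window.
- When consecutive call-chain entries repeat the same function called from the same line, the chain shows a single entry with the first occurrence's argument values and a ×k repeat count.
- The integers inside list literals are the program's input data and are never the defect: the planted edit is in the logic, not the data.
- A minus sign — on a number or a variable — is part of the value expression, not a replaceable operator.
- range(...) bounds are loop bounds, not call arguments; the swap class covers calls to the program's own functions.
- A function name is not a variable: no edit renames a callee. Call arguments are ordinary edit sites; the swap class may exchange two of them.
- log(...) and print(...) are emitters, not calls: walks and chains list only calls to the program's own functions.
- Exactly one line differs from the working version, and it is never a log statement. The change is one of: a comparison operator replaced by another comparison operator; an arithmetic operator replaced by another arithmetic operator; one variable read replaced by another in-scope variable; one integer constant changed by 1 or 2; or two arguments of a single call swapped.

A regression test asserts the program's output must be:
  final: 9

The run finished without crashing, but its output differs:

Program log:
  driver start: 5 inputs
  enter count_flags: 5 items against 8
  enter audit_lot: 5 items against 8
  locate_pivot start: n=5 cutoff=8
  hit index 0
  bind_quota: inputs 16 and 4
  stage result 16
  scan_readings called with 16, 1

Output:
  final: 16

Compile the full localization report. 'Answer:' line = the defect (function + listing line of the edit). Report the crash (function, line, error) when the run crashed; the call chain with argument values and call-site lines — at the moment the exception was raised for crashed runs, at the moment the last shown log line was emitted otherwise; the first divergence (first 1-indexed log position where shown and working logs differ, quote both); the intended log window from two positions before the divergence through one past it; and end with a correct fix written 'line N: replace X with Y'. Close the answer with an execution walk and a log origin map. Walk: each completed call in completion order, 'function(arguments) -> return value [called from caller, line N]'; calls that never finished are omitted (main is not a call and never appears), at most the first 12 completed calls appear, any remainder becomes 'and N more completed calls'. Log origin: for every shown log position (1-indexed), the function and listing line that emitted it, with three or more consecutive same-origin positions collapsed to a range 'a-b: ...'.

Answer: the defect is in scan_readings at line 35.
Key observation: No log line changed; the fault shows up purely in the output.
Call chain: main -> scan_readings(16, 1) (called at line 44).
First divergence: none (the log streams are identical).
Execution walk:
  locate_pivot([8, 8, 12, 1, 8], 8) -> 0  [called from audit_lot, line 9]
  audit_lot([8, 8, 12, 1, 8], 8) -> 16  [called from count_flags, line 25]
  bind_quota(16, 4) -> 16  [called from count_flags, line 27]
  count_flags([8, 8, 12, 1, 8], 8) -> 16  [called from main, line 42]
  scan_readings(16, 1) -> 16  [called from main, line 44]
Origin of each log line:
  1 — main, line 41
  2 — count_flags, line 24
  3 — audit_lot, line 8
  4 — locate_pivot, line 2
  5 — audit_lot, line 10
  6 — bind_quota, line 15
  7 — main, line 43
  8 — scan_readings, line 30
A correct fix: line 35: replace `width` with `floor`.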